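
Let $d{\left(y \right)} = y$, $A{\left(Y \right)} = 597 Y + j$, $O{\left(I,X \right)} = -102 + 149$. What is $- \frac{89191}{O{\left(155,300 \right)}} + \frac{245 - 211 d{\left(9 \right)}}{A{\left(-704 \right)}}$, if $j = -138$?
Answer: $- \frac{18749068814}{9880011} \approx -1897.7$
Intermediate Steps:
$O{\left(I,X \right)} = 47$
$A{\left(Y \right)} = -138 + 597 Y$ ($A{\left(Y \right)} = 597 Y - 138 = -138 + 597 Y$)
$- \frac{89191}{O{\left(155,300 \right)}} + \frac{245 - 211 d{\left(9 \right)}}{A{\left(-704 \right)}} = - \frac{89191}{47} + \frac{245 - 1899}{-138 + 597 \left(-704\right)} = \left(-89191\right) \frac{1}{47} + \frac{245 - 1899}{-138 - 420288} = - \frac{89191}{47} - \frac{1654}{-420426} = - \frac{89191}{47} - - \frac{827}{210213} = - \frac{89191}{47} + \frac{827}{210213} = - \frac{18749068814}{9880011}$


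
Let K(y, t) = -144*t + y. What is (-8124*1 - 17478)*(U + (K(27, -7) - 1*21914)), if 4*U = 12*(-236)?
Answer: 552670374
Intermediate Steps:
K(y, t) = y - 144*t
U = -708 (U = (12*(-236))/4 = (1/4)*(-2832) = -708)
(-8124*1 - 17478)*(U + (K(27, -7) - 1*21914)) = (-8124*1 - 17478)*(-708 + ((27 - 144*(-7)) - 1*21914)) = (-8124 - 17478)*(-708 + ((27 + 1008) - 21914)) = -25602*(-708 + (1035 - 21914)) = -25602*(-708 - 20879) = -25602*(-21587) = 552670374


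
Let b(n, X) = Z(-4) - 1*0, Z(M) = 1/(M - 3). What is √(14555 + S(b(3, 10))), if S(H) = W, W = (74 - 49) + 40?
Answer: 2*√3655 ≈ 120.91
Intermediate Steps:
Z(M) = 1/(-3 + M)
W = 65 (W = 25 + 40 = 65)
b(n, X) = -⅐ (b(n, X) = 1/(-3 - 4) - 1*0 = 1/(-7) + 0 = -⅐ + 0 = -⅐)
S(H) = 65
√(14555 + S(b(3, 10))) = √(14555 + 65) = √14620 = 2*√3655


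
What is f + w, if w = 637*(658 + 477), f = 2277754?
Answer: 3000749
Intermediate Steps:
w = 722995 (w = 637*1135 = 722995)
f + w = 2277754 + 722995 = 3000749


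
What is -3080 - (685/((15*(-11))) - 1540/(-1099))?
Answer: -15943231/5181 ≈ -3077.3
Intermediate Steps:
-3080 - (685/((15*(-11))) - 1540/(-1099)) = -3080 - (685/(-165) - 1540*(-1/1099)) = -3080 - (685*(-1/165) + 220/157) = -3080 - (-137/33 + 220/157) = -3080 - 1*(-14249/5181) = -3080 + 14249/5181 = -15943231/5181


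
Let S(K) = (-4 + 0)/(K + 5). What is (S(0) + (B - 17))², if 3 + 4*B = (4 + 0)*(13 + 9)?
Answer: 4761/400 ≈ 11.902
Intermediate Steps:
S(K) = -4/(5 + K)
B = 85/4 (B = -¾ + ((4 + 0)*(13 + 9))/4 = -¾ + (4*22)/4 = -¾ + (¼)*88 = -¾ + 22 = 85/4 ≈ 21.250)
(S(0) + (B - 17))² = (-4/(5 + 0) + (85/4 - 17))² = (-4/5 + 17/4)² = (-4*⅕ + 17/4)² = (-⅘ + 17/4)² = (69/20)² = 4761/400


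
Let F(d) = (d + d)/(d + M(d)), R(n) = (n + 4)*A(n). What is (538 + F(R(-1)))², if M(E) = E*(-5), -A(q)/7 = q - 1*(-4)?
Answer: 1155625/4 ≈ 2.8891e+5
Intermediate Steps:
A(q) = -28 - 7*q (A(q) = -7*(q - 1*(-4)) = -7*(q + 4) = -7*(4 + q) = -28 - 7*q)
M(E) = -5*E
R(n) = (-28 - 7*n)*(4 + n) (R(n) = (n + 4)*(-28 - 7*n) = (4 + n)*(-28 - 7*n) = (-28 - 7*n)*(4 + n))
F(d) = -½ (F(d) = (d + d)/(d - 5*d) = (2*d)/((-4*d)) = (2*d)*(-1/(4*d)) = -½)
(538 + F(R(-1)))² = (538 - ½)² = (1075/2)² = 1155625/4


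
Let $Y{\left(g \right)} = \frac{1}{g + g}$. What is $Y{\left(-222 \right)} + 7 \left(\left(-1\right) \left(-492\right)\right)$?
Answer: $\frac{1529135}{444} \approx 3444.0$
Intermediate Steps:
$Y{\left(g \right)} = \frac{1}{2 g}$
$Y{\left(-222 \right)} + 7 \left(\left(-1\right) \left(-492\right)\right) = \frac{1}{2 \left(-222\right)} + 7 \left(\left(-1\right) \left(-492\right)\right) = \frac{1}{2} \left(- \frac{1}{222}\right) + 7 \cdot 492 = - \frac{1}{444} + 3444 = \frac{1529135}{444}$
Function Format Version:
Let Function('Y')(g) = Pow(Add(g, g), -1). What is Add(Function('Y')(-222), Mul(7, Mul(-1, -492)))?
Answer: Rational(1529135, 444) ≈ 3444.0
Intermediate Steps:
Function('Y')(g) = Mul(Rational(1, 2), Pow(g, -1)) (Function('Y')(g) = Pow(Mul(2, g), -1) = Mul(Rational(1, 2), Pow(g, -1)))
Add(Function('Y')(-222), Mul(7, Mul(-1, -492))) = Add(Mul(Rational(1, 2), Pow(-222, -1)), Mul(7, Mul(-1, -492))) = Add(Mul(Rational(1, 2), Rational(-1, 222)), Mul(7, 492)) = Add(Rational(-1, 444), 3444) = Rational(1529135, 444)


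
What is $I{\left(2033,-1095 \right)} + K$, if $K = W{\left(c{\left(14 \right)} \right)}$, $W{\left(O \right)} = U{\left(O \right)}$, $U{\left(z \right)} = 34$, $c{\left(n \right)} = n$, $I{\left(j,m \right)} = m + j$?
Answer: $972$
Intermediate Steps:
$I{\left(j,m \right)} = j + m$
$W{\left(O \right)} = 34$
$K = 34$
$I{\left(2033,-1095 \right)} + K = \left(2033 - 1095\right) + 34 = 938 + 34 = 972$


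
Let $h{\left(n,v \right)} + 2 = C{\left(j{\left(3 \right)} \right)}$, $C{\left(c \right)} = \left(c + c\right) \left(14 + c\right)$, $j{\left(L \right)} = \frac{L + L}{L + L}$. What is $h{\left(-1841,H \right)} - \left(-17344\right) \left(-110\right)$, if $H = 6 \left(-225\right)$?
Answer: $-1907812$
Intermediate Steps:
$H = -1350$
$j{\left(L \right)} = 1$ ($j{\left(L \right)} = \frac{2 L}{2 L} = 2 L \frac{1}{2 L} = 1$)
$C{\left(c \right)} = 2 c \left(14 + c\right)$
$h{\left(n,v \right)} = 28$ ($h{\left(n,v \right)} = -2 + 2 \cdot 1 \left(14 + 1\right) = -2 + 2 \cdot 1 \cdot 15 = -2 + 30 = 28$)
$h{\left(-1841,H \right)} - \left(-17344\right) \left(-110\right) = 28 - \left(-17344\right) \left(-110\right) = 28 - 1907840 = -1907812$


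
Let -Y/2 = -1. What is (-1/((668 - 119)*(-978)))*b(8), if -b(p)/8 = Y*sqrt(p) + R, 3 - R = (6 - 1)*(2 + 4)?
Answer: 4/9943 - 16*sqrt(2)/268461 ≈ 0.00031801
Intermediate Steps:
Y = 2 (Y = -2*(-1) = 2)
R = -27 (R = 3 - (6 - 1)*(2 + 4) = 3 - 5*6 = 3 - 1*30 = 3 - 30 = -27)
b(p) = 216 - 16*sqrt(p) (b(p) = -8*(2*sqrt(p) - 27) = -8*(-27 + 2*sqrt(p)) = 216 - 16*sqrt(p))
(-1/((668 - 119)*(-978)))*b(8) = (-1/((668 - 119)*(-978)))*(216 - 32*sqrt(2)) = (-(-1)/(549*978))*(216 - 32*sqrt(2)) = (-1*(-1/536922))*(216 - 32*sqrt(2)) = (216 - 32*sqrt(2))/536922 = 4/9943 - 16*sqrt(2)/268461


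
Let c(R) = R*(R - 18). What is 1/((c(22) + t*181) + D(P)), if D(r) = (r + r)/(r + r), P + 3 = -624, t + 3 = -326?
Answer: -1/59460 ≈ -1.6818e-5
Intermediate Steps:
t = -329 (t = -3 - 326 = -329)
P = -627 (P = -3 - 624 = -627)
c(R) = R*(-18 + R)
D(r) = 1 (D(r) = (2*r)/((2*r)) = (2*r)*(1/(2*r)) = 1)
1/((c(22) + t*181) + D(P)) = 1/((22*(-18 + 22) - 329*181) + 1) = 1/((22*4 - 59549) + 1) = 1/((88 - 59549) + 1) = 1/(-59461 + 1) = 1/(-59460) = -1/59460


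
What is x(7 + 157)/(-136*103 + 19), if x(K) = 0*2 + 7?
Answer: -7/13989 ≈ -0.00050039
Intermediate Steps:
x(K) = 7 (x(K) = 0 + 7 = 7)
x(7 + 157)/(-136*103 + 19) = 7/(-136*103 + 19) = 7/(-14008 + 19) = 7/(-13989) = 7*(-1/13989) = -7/13989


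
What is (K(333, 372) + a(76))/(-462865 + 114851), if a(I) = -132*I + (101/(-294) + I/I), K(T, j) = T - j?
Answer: 2960681/102316116 ≈ 0.028937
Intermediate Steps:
a(I) = 193/294 - 132*I (a(I) = -132*I + (101*(-1/294) + 1) = -132*I + (-101/294 + 1) = -132*I + 193/294 = 193/294 - 132*I)
(K(333, 372) + a(76))/(-462865 + 114851) = ((333 - 1*372) + (193/294 - 132*76))/(-462865 + 114851) = ((333 - 372) + (193/294 - 10032))/(-348014) = (-39 - 2949215/294)*(-1/348014) = -2960681/294*(-1/348014) = 2960681/102316116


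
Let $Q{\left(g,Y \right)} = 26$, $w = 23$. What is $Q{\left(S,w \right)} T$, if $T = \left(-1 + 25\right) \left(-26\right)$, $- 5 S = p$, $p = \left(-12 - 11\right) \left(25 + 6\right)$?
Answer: $-16224$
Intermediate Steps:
$p = -713$ ($p = \left(-23\right) 31 = -713$)
$S = \frac{713}{5}$ ($S = \left(- \frac{1}{5}\right) \left(-713\right) = \frac{713}{5} \approx 142.6$)
$T = -624$ ($T = 24 \left(-26\right) = -624$)
$Q{\left(S,w \right)} T = 26 \left(-624\right) = -16224$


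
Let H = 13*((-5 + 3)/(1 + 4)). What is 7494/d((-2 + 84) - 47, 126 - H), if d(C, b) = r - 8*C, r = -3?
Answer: -7494/283 ≈ -26.481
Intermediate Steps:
H = -26/5 (H = 13*(-2/5) = 13*(-2*⅕) = 13*(-⅖) = -26/5 ≈ -5.2000)
d(C, b) = -3 - 8*C
7494/d((-2 + 84) - 47, 126 - H) = 7494/(-3 - 8*((-2 + 84) - 47)) = 7494/(-3 - 8*(82 - 47)) = 7494/(-3 - 8*35) = 7494/(-3 - 280) = 7494/(-283) = 7494*(-1/283) = -7494/283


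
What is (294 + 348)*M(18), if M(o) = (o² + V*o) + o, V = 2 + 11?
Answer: 369792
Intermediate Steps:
V = 13
M(o) = o² + 14*o (M(o) = (o² + 13*o) + o = o² + 14*o)
(294 + 348)*M(18) = (294 + 348)*(18*(14 + 18)) = 642*(18*32) = 642*576 = 369792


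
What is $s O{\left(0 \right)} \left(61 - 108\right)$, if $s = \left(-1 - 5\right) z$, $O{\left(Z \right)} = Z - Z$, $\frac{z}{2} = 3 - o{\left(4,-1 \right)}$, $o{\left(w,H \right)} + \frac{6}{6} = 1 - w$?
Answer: $0$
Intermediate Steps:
$o{\left(w,H \right)} = - w$ ($o{\left(w,H \right)} = -1 - \left(-1 + w\right) = - w$)
$z = 14$ ($z = 2 \left(3 - \left(-1\right) 4\right) = 2 \left(3 - -4\right) = 2 \left(3 + 4\right) = 2 \cdot 7 = 14$)
$O{\left(Z \right)} = 0$
$s = -84$ ($s = \left(-1 - 5\right) 14 = \left(-6\right) 14 = -84$)
$s O{\left(0 \right)} \left(61 - 108\right) = \left(-84\right) 0 \left(61 - 108\right) = 0 \left(61 - 108\right) = 0 \left(-47\right) = 0$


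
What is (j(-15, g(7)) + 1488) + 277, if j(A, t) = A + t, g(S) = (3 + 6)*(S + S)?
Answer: 1876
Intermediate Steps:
g(S) = 18*S (g(S) = 9*(2*S) = 18*S)
(j(-15, g(7)) + 1488) + 277 = ((-15 + 18*7) + 1488) + 277 = ((-15 + 126) + 1488) + 277 = (111 + 1488) + 277 = 1599 + 277 = 1876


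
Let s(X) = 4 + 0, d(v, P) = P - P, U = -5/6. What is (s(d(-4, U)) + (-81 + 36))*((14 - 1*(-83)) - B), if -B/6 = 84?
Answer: -24641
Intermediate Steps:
U = -5/6 (U = -5*1/6 = -5/6 ≈ -0.83333)
d(v, P) = 0
s(X) = 4
B = -504 (B = -6*84 = -504)
(s(d(-4, U)) + (-81 + 36))*((14 - 1*(-83)) - B) = (4 + (-81 + 36))*((14 - 1*(-83)) - 1*(-504)) = (4 - 45)*((14 + 83) + 504) = -41*(97 + 504) = -41*601 = -24641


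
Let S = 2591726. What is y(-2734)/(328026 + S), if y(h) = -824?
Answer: -103/364969 ≈ -0.00028222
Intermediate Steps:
y(-2734)/(328026 + S) = -824/(328026 + 2591726) = -824/2919752 = -824*1/2919752 = -103/364969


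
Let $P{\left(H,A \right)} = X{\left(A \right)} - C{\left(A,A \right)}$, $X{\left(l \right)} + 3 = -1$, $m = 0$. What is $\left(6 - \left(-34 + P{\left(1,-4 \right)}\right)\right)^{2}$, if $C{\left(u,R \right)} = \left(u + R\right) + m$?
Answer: $1296$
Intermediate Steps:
$X{\left(l \right)} = -4$ ($X{\left(l \right)} = -3 - 1 = -4$)
$C{\left(u,R \right)} = R + u$ ($C{\left(u,R \right)} = \left(u + R\right) + 0 = \left(R + u\right) + 0 = R + u$)
$P{\left(H,A \right)} = -4 - 2 A$ ($P{\left(H,A \right)} = -4 - \left(A + A\right) = -4 - 2 A$)
$\left(6 - \left(-34 + P{\left(1,-4 \right)}\right)\right)^{2} = \left(6 + \left(\left(5 \cdot 6 + 4\right) - \left(-4 - -8\right)\right)\right)^{2} = \left(6 + \left(\left(30 + 4\right) - \left(-4 + 8\right)\right)\right)^{2} = \left(6 + \left(34 - 4\right)\right)^{2} = \left(6 + 30\right)^{2} = 36^{2} = 1296$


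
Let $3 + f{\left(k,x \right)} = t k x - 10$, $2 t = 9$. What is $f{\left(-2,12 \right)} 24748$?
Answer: $-2994508$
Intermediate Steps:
$t = \frac{9}{2}$ ($t = \frac{1}{2} \cdot 9 = \frac{9}{2} \approx 4.5$)
$f{\left(k,x \right)} = -13 + \frac{9 k x}{2}$ ($f{\left(k,x \right)} = -3 + \left(\frac{9 k}{2} x - 10\right) = -3 + \left(\frac{9 k x}{2} - 10\right) = -3 + \left(-10 + \frac{9 k x}{2}\right) = -13 + \frac{9 k x}{2}$)
$f{\left(-2,12 \right)} 24748 = \left(-13 + \frac{9}{2} \left(-2\right) 12\right) 24748 = \left(-13 - 108\right) 24748 = \left(-121\right) 24748 = -2994508$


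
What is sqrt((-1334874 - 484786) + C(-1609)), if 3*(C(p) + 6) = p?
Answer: I*sqrt(16381821)/3 ≈ 1349.1*I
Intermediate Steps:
C(p) = -6 + p/3
sqrt((-1334874 - 484786) + C(-1609)) = sqrt((-1334874 - 484786) + (-6 + (1/3)*(-1609))) = sqrt(-1819660 + (-6 - 1609/3)) = sqrt(-1819660 - 1627/3) = sqrt(-5460607/3) = I*sqrt(16381821)/3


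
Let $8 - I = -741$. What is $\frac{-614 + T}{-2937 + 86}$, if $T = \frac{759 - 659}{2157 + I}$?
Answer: $\frac{892092}{4142503} \approx 0.21535$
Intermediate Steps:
$I = 749$ ($I = 8 - -741 = 8 + 741 = 749$)
$T = \frac{50}{1453}$ ($T = \frac{759 - 659}{2157 + 749} = \frac{100}{2906} = 100 \cdot \frac{1}{2906} = \frac{50}{1453} \approx 0.034412$)
$\frac{-614 + T}{-2937 + 86} = \frac{-614 + \frac{50}{1453}}{-2937 + 86} = - \frac{892092}{1453 \left(-2851\right)} = \left(- \frac{892092}{1453}\right) \left(- \frac{1}{2851}\right) = \frac{892092}{4142503}$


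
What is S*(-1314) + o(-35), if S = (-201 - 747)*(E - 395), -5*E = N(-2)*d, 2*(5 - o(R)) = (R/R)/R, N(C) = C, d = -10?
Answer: -34791618609/70 ≈ -4.9702e+8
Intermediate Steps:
o(R) = 5 - 1/(2*R) (o(R) = 5 - R/R/(2*R) = 5 - 1/(2*R))
E = -4 (E = -(-2)*(-10)/5 = -1/5*20 = -4)
S = 378252 (S = (-201 - 747)*(-4 - 395) = -948*(-399) = 378252)
S*(-1314) + o(-35) = 378252*(-1314) + (5 - 1/2/(-35)) = -497023128 + (5 - 1/2*(-1/35)) = -497023128 + (5 + 1/70) = -497023128 + 351/70 = -34791618609/70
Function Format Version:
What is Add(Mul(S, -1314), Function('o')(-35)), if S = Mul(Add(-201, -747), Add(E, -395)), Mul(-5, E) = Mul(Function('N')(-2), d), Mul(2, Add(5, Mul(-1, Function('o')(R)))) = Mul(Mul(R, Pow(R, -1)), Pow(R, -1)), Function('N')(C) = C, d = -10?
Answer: Rational(-34791618609, 70) ≈ -4.9702e+8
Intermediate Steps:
Function('o')(R) = Add(5, Mul(Rational(-1, 2), Pow(R, -1))) (Function('o')(R) = Add(5, Mul(Rational(-1, 2), Mul(Mul(R, Pow(R, -1)), Pow(R, -1)))) = Add(5, Mul(Rational(-1, 2), Mul(1, Pow(R, -1)))) = Add(5, Mul(Rational(-1, 2), Pow(R, -1))))
E = -4 (E = Mul(Rational(-1, 5), Mul(-2, -10)) = Mul(Rational(-1, 5), 20) = -4)
S = 378252 (S = Mul(Add(-201, -747), Add(-4, -395)) = Mul(-948, -399) = 378252)
Add(Mul(S, -1314), Function('o')(-35)) = Add(Mul(378252, -1314), Add(5, Mul(Rational(-1, 2), Pow(-35, -1)))) = Add(-497023128, Add(5, Mul(Rational(-1, 2), Rational(-1, 35)))) = Add(-497023128, Add(5, Rational(1, 70))) = Add(-497023128, Rational(351, 70)) = Rational(-34791618609, 70)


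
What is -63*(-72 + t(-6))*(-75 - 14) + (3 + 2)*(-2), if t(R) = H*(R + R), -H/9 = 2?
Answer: 807398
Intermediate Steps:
H = -18 (H = -9*2 = -18)
t(R) = -36*R (t(R) = -18*(R + R) = -36*R)
-63*(-72 + t(-6))*(-75 - 14) + (3 + 2)*(-2) = -63*(-72 - 36*(-6))*(-75 - 14) + (3 + 2)*(-2) = -63*(-72 + 216)*(-89) + 5*(-2) = -9072*(-89) - 10 = -63*(-12816) - 10 = 807408 - 10 = 807398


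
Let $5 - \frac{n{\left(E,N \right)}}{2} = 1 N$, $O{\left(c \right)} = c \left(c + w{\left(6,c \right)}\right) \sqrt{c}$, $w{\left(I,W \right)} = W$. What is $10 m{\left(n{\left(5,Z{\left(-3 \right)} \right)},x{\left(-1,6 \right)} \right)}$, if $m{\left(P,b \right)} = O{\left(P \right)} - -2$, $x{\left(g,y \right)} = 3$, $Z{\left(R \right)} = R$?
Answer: $20500$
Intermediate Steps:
$O{\left(c \right)} = 2 c^{\frac{5}{2}}$ ($O{\left(c \right)} = c \left(c + c\right) \sqrt{c} = c 2 c \sqrt{c} = 2 c^{2} \sqrt{c} = 2 c^{\frac{5}{2}}$)
$n{\left(E,N \right)} = 10 - 2 N$ ($n{\left(E,N \right)} = 10 - 2 \cdot 1 N = 10 - 2 N$)
$m{\left(P,b \right)} = 2 + 2 P^{\frac{5}{2}}$ ($m{\left(P,b \right)} = 2 P^{\frac{5}{2}} - -2 = 2 P^{\frac{5}{2}} + 2 = 2 + 2 P^{\frac{5}{2}}$)
$10 m{\left(n{\left(5,Z{\left(-3 \right)} \right)},x{\left(-1,6 \right)} \right)} = 10 \left(2 + 2 \left(10 - -6\right)^{\frac{5}{2}}\right) = 10 \left(2 + 2 \left(10 + 6\right)^{\frac{5}{2}}\right) = 10 \left(2 + 2 \cdot 16^{\frac{5}{2}}\right) = 10 \left(2 + 2 \cdot 1024\right) = 10 \left(2 + 2048\right) = 10 \cdot 2050 = 20500$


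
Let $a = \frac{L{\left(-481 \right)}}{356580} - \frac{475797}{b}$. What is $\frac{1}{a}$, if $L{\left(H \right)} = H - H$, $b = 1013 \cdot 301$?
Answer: $- \frac{43559}{67971} \approx -0.64085$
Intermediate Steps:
$b = 304913$
$L{\left(H \right)} = 0$
$a = - \frac{67971}{43559}$ ($a = \frac{0}{356580} - \frac{475797}{304913} = 0 \cdot \frac{1}{356580} - \frac{67971}{43559} = 0 - \frac{67971}{43559} = - \frac{67971}{43559} \approx -1.5604$)
$\frac{1}{a} = \frac{1}{- \frac{67971}{43559}} = - \frac{43559}{67971}$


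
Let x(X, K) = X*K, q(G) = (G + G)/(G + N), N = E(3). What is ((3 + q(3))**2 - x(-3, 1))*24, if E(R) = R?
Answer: 456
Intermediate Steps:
N = 3
q(G) = 2*G/(3 + G) (q(G) = (G + G)/(G + 3) = (2*G)/(3 + G) = 2*G/(3 + G))
x(X, K) = K*X
((3 + q(3))**2 - x(-3, 1))*24 = ((3 + 2*3/(3 + 3))**2 - (-3))*24 = ((3 + 2*3/6)**2 - 1*(-3))*24 = ((3 + 2*3*(1/6))**2 + 3)*24 = ((3 + 1)**2 + 3)*24 = (4**2 + 3)*24 = (16 + 3)*24 = 19*24 = 456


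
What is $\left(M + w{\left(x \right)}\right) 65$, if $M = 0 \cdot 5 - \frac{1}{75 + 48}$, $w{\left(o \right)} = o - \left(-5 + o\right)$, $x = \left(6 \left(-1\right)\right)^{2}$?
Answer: $\frac{39910}{123} \approx 324.47$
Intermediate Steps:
$x = 36$ ($x = \left(-6\right)^{2} = 36$)
$w{\left(o \right)} = 5$
$M = - \frac{1}{123}$ ($M = 0 - \frac{1}{123} = - \frac{1}{123} \approx -0.0081301$)
$\left(M + w{\left(x \right)}\right) 65 = \left(- \frac{1}{123} + 5\right) 65 = \frac{614}{123} \cdot 65 = \frac{39910}{123}$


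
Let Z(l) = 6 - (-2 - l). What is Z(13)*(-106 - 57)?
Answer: -3423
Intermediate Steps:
Z(l) = 8 + l (Z(l) = 6 + (2 + l) = 8 + l)
Z(13)*(-106 - 57) = (8 + 13)*(-106 - 57) = 21*(-163) = -3423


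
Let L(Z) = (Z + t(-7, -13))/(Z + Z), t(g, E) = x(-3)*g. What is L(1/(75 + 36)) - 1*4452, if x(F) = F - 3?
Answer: -4241/2 ≈ -2120.5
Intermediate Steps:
x(F) = -3 + F
t(g, E) = -6*g (t(g, E) = (-3 - 3)*g = -6*g)
L(Z) = (42 + Z)/(2*Z) (L(Z) = (Z - 6*(-7))/(Z + Z) = (Z + 42)/((2*Z)) = (42 + Z)*(1/(2*Z)) = (42 + Z)/(2*Z))
L(1/(75 + 36)) - 1*4452 = (42 + 1/(75 + 36))/(2*(1/(75 + 36))) - 1*4452 = (42 + 1/111)/(2*(1/111)) - 4452 = (1/2)*111*(4663/111) - 4452 = 4663/2 - 4452 = -4241/2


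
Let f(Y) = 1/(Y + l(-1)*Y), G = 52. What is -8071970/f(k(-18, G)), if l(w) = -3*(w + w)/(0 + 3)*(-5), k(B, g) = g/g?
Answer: 72647730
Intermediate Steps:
k(B, g) = 1
l(w) = 10*w (l(w) = -3*2*w/3*(-5) = -2*w*(-5) = 10*w)
f(Y) = -1/(9*Y) (f(Y) = 1/(Y + (10*(-1))*Y) = 1/(Y - 10*Y) = 1/(-9*Y) = -1/(9*Y))
-8071970/f(k(-18, G)) = -8071970/((-1/9/1)) = -8071970/((-1/9*1)) = -8071970/(-1/9) = -8071970*(-9) = 72647730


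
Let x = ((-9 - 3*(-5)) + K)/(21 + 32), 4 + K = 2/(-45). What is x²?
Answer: 7744/5688225 ≈ 0.0013614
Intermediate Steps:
K = -182/45 (K = -4 + 2/(-45) = -4 + 2*(-1/45) = -4 - 2/45 = -182/45 ≈ -4.0444)
x = 88/2385 (x = ((-9 - 3*(-5)) - 182/45)/(21 + 32) = ((-9 + 15) - 182/45)/53 = (6 - 182/45)*(1/53) = (88/45)*(1/53) = 88/2385 ≈ 0.036897)
x² = (88/2385)² = 7744/5688225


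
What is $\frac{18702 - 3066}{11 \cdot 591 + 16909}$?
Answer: $\frac{7818}{11705} \approx 0.66792$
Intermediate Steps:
$\frac{18702 - 3066}{11 \cdot 591 + 16909} = \frac{15636}{6501 + 16909} = \frac{15636}{23410} = 15636 \cdot \frac{1}{23410} = \frac{7818}{11705}$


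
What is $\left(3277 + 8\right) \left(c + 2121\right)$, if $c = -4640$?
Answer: $-8274915$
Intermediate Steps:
$\left(3277 + 8\right) \left(c + 2121\right) = \left(3277 + 8\right) \left(-4640 + 2121\right) = 3285 \left(-2519\right) = -8274915$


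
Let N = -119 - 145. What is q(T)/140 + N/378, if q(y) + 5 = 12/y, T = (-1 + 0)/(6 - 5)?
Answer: -1033/1260 ≈ -0.81984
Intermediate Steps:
T = -1 (T = -1/1 = -1*1 = -1)
N = -264
q(y) = -5 + 12/y
q(T)/140 + N/378 = (-5 + 12/(-1))/140 - 264/378 = (-5 + 12*(-1))*(1/140) - 264*1/378 = (-5 - 12)*(1/140) - 44/63 = -17*1/140 - 44/63 = -17/140 - 44/63 = -1033/1260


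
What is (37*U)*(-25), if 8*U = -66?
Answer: 30525/4 ≈ 7631.3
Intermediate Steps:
U = -33/4 (U = (1/8)*(-66) = -33/4 ≈ -8.2500)
(37*U)*(-25) = (37*(-33/4))*(-25) = -1221/4*(-25) = 30525/4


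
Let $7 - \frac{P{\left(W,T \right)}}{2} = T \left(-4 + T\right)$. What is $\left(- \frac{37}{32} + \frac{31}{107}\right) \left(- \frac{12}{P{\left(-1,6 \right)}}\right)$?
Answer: $- \frac{8901}{8560} \approx -1.0398$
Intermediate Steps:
$P{\left(W,T \right)} = 14 - 2 T \left(-4 + T\right)$
$\left(- \frac{37}{32} + \frac{31}{107}\right) \left(- \frac{12}{P{\left(-1,6 \right)}}\right) = \left(- \frac{37}{32} + \frac{31}{107}\right) \left(- \frac{12}{14 - 2 \cdot 6^{2} + 8 \cdot 6}\right) = \left(\left(-37\right) \frac{1}{32} + 31 \cdot \frac{1}{107}\right) \left(- \frac{12}{14 - 72 + 48}\right) = \left(- \frac{37}{32} + \frac{31}{107}\right) \left(- \frac{12}{14 - 72 + 48}\right) = - \frac{2967 \left(- \frac{12}{-10}\right)}{3424} = - \frac{2967 \left(\left(-12\right) \left(- \frac{1}{10}\right)\right)}{3424} = \left(- \frac{2967}{3424}\right) \frac{6}{5} = - \frac{8901}{8560}$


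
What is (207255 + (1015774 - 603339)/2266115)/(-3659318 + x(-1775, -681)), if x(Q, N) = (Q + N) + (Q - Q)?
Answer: -46966407676/829800098801 ≈ -0.056600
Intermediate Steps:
x(Q, N) = N + Q (x(Q, N) = (N + Q) + 0 = N + Q)
(207255 + (1015774 - 603339)/2266115)/(-3659318 + x(-1775, -681)) = (207255 + (1015774 - 603339)/2266115)/(-3659318 + (-681 - 1775)) = (207255 + 412435*(1/2266115))/(-3659318 - 2456) = (207255 + 82487/453223)/(-3661774) = (93932815352/453223)*(-1/3661774) = -46966407676/829800098801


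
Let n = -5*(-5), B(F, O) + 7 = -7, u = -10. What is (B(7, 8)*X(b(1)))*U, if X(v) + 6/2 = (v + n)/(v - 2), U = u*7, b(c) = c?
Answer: -28420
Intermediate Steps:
B(F, O) = -14 (B(F, O) = -7 - 7 = -14)
n = 25
U = -70 (U = -10*7 = -70)
X(v) = -3 + (25 + v)/(-2 + v) (X(v) = -3 + (v + 25)/(v - 2) = -3 + (25 + v)/(-2 + v))
(B(7, 8)*X(b(1)))*U = -14*(31 - 2*1)/(-2 + 1)*(-70) = -14*(31 - 2)/(-1)*(-70) = -(-14)*29*(-70) = -14*(-29)*(-70) = 406*(-70) = -28420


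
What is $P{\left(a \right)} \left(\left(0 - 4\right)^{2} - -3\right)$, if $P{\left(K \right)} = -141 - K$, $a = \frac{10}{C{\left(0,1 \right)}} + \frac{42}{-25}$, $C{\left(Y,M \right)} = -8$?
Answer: $- \frac{262333}{100} \approx -2623.3$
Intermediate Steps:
$a = - \frac{293}{100}$ ($a = \frac{10}{-8} + \frac{42}{-25} = 10 \left(- \frac{1}{8}\right) + 42 \left(- \frac{1}{25}\right) = - \frac{5}{4} - \frac{42}{25} = - \frac{293}{100} \approx -2.93$)
$P{\left(a \right)} \left(\left(0 - 4\right)^{2} - -3\right) = \left(-141 - - \frac{293}{100}\right) \left(\left(0 - 4\right)^{2} - -3\right) = \left(-141 + \frac{293}{100}\right) \left(\left(-4\right)^{2} + 3\right) = - \frac{13807 \left(16 + 3\right)}{100} = \left(- \frac{13807}{100}\right) 19 = - \frac{262333}{100}$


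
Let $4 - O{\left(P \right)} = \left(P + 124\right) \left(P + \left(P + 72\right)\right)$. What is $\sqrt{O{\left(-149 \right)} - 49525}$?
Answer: $i \sqrt{55171} \approx 234.89 i$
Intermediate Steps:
$O{\left(P \right)} = 4 - \left(72 + 2 P\right) \left(124 + P\right)$ ($O{\left(P \right)} = 4 - \left(P + 124\right) \left(P + \left(P + 72\right)\right) = 4 - \left(124 + P\right) \left(P + \left(72 + P\right)\right) = 4 - \left(124 + P\right) \left(72 + 2 P\right) = 4 - \left(72 + 2 P\right) \left(124 + P\right)$)
$\sqrt{O{\left(-149 \right)} - 49525} = \sqrt{\left(-8924 - -47680 - 2 \left(-149\right)^{2}\right) - 49525} = \sqrt{\left(-8924 + 47680 - 44402\right) - 49525} = \sqrt{-5646 - 49525} = \sqrt{-55171} = i \sqrt{55171}$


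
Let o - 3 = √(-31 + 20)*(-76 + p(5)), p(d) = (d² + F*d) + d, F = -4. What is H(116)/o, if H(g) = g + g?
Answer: 232/15975 + 5104*I*√11/15975 ≈ 0.014523 + 1.0597*I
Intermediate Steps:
H(g) = 2*g
p(d) = d² - 3*d (p(d) = (d² - 4*d) + d = d² - 3*d)
o = 3 - 66*I*√11 (o = 3 + √(-31 + 20)*(-76 + 5*(-3 + 5)) = 3 + √(-11)*(-76 + 5*2) = 3 + (I*√11)*(-76 + 10) = 3 + (I*√11)*(-66) = 3 - 66*I*√11 ≈ 3.0 - 218.9*I)
H(116)/o = (2*116)/(3 - 66*I*√11) = 232/(3 - 66*I*√11)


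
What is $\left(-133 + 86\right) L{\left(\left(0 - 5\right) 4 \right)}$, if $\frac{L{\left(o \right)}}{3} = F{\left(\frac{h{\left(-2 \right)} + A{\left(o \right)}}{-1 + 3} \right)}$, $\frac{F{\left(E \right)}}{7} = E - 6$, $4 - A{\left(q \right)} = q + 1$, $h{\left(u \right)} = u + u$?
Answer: $- \frac{6909}{2} \approx -3454.5$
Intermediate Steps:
$h{\left(u \right)} = 2 u$
$A{\left(q \right)} = 3 - q$ ($A{\left(q \right)} = 4 - \left(q + 1\right) = 4 - \left(1 + q\right) = 3 - q$)
$F{\left(E \right)} = -42 + 7 E$ ($F{\left(E \right)} = 7 \left(E - 6\right) = 7 \left(-6 + E\right) = -42 + 7 E$)
$L{\left(o \right)} = - \frac{273}{2} - \frac{21 o}{2}$ ($L{\left(o \right)} = 3 \left(-42 + 7 \frac{2 \left(-2\right) - \left(-3 + o\right)}{-1 + 3}\right) = 3 \left(-42 + 7 \frac{-4 - \left(-3 + o\right)}{2}\right) = 3 \left(-42 + 7 \left(-1 - o\right) \frac{1}{2}\right) = 3 \left(-42 + 7 \left(- \frac{1}{2} - \frac{o}{2}\right)\right) = 3 \left(-42 - \left(\frac{7}{2} + \frac{7 o}{2}\right)\right) = 3 \left(- \frac{91}{2} - \frac{7 o}{2}\right) = - \frac{273}{2} - \frac{21 o}{2}$)
$\left(-133 + 86\right) L{\left(\left(0 - 5\right) 4 \right)} = \left(-133 + 86\right) \left(- \frac{273}{2} - \frac{21 \left(0 - 5\right) 4}{2}\right) = - 47 \left(- \frac{273}{2} - \frac{21 \left(\left(-5\right) 4\right)}{2}\right) = - 47 \left(- \frac{273}{2} - -210\right) = - 47 \left(- \frac{273}{2} + 210\right) = \left(-47\right) \frac{147}{2} = - \frac{6909}{2}$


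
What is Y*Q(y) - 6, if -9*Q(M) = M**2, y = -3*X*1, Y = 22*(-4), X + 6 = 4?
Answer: 346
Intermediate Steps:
X = -2 (X = -6 + 4 = -2)
Y = -88
y = 6 (y = -3*(-2)*1 = 6*1 = 6)
Q(M) = -M**2/9
Y*Q(y) - 6 = -(-88)*6**2/9 - 6 = -(-88)*36/9 - 6 = -88*(-4) - 6 = 352 - 6 = 346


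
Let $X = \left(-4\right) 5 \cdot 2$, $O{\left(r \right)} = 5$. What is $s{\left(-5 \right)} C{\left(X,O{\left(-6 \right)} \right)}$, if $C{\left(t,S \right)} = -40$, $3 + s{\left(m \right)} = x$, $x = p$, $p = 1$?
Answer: $80$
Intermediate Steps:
$x = 1$
$s{\left(m \right)} = -2$ ($s{\left(m \right)} = -3 + 1 = -2$)
$X = -40$ ($X = \left(-20\right) 2 = -40$)
$s{\left(-5 \right)} C{\left(X,O{\left(-6 \right)} \right)} = \left(-2\right) \left(-40\right) = 80$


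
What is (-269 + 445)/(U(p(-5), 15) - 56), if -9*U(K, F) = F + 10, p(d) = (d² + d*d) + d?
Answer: -1584/529 ≈ -2.9943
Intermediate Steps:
p(d) = d + 2*d² (p(d) = (d² + d²) + d = 2*d² + d = d + 2*d²)
U(K, F) = -10/9 - F/9 (U(K, F) = -(F + 10)/9 = -(10 + F)/9 = -10/9 - F/9)
(-269 + 445)/(U(p(-5), 15) - 56) = (-269 + 445)/((-10/9 - ⅑*15) - 56) = 176/((-10/9 - 5/3) - 56) = 176/(-25/9 - 56) = 176/(-529/9) = 176*(-9/529) = -1584/529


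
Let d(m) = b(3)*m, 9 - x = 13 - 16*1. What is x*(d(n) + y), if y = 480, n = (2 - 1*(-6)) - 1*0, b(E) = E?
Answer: 6048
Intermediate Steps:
n = 8 (n = (2 + 6) + 0 = 8 + 0 = 8)
x = 12 (x = 9 - (13 - 16*1) = 9 - (13 - 16) = 9 - 1*(-3) = 9 + 3 = 12)
d(m) = 3*m
x*(d(n) + y) = 12*(3*8 + 480) = 12*(24 + 480) = 12*504 = 6048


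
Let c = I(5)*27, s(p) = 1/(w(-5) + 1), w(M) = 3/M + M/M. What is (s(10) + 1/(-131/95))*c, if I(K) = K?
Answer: -1350/917 ≈ -1.4722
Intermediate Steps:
w(M) = 1 + 3/M (w(M) = 3/M + 1 = 1 + 3/M)
s(p) = 5/7 (s(p) = 1/((3 - 5)/(-5) + 1) = 1/(-⅕*(-2) + 1) = 1/(⅖ + 1) = 1/(7/5) = 5/7)
c = 135 (c = 5*27 = 135)
(s(10) + 1/(-131/95))*c = (5/7 + 1/(-131/95))*135 = (5/7 - 95/131)*135 = -10/917*135 = -1350/917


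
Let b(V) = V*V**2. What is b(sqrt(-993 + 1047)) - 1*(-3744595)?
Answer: 3744595 + 162*sqrt(6) ≈ 3.7450e+6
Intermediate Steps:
b(V) = V**3
b(sqrt(-993 + 1047)) - 1*(-3744595) = (sqrt(-993 + 1047))**3 - 1*(-3744595) = (sqrt(54))**3 + 3744595 = (3*sqrt(6))**3 + 3744595 = 162*sqrt(6) + 3744595 = 3744595 + 162*sqrt(6)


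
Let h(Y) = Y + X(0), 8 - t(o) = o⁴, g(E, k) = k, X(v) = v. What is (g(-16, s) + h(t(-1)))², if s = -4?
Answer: 9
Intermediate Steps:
t(o) = 8 - o⁴
h(Y) = Y (h(Y) = Y + 0 = Y)
(g(-16, s) + h(t(-1)))² = (-4 + (8 - 1*(-1)⁴))² = (-4 + (8 - 1*1))² = (-4 + (8 - 1))² = (-4 + 7)² = 3² = 9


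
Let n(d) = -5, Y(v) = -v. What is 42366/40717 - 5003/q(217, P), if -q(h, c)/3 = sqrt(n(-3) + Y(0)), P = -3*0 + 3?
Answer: 42366/40717 - 5003*I*sqrt(5)/15 ≈ 1.0405 - 745.8*I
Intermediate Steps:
P = 3 (P = 0 + 3 = 3)
q(h, c) = -3*I*sqrt(5) (q(h, c) = -3*sqrt(-5 - 1*0) = -3*sqrt(-5 + 0) = -3*I*sqrt(5))
42366/40717 - 5003/q(217, P) = 42366/40717 - 5003*I*sqrt(5)/15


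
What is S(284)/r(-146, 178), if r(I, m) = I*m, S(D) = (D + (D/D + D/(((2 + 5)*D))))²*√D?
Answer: -1992008*√71/318353 ≈ -52.724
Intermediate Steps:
S(D) = √D*(8/7 + D)² (S(D) = (D + (1 + D/((7*D))))²*√D = (D + (1 + D*(1/(7*D))))²*√D = (D + (1 + ⅐))²*√D = (D + 8/7)²*√D = (8/7 + D)²*√D = √D*(8/7 + D)²)
S(284)/r(-146, 178) = (√284*(8 + 7*284)²/49)/((-146*178)) = ((2*√71)*(8 + 1988)²/49)/(-25988) = ((1/49)*(2*√71)*1996²)*(-1/25988) = ((1/49)*(2*√71)*3984016)*(-1/25988) = (7968032*√71/49)*(-1/25988) = -1992008*√71/318353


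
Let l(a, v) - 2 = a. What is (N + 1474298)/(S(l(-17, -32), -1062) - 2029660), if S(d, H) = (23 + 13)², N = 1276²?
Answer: -1551237/1014182 ≈ -1.5295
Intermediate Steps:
l(a, v) = 2 + a
N = 1628176
S(d, H) = 1296 (S(d, H) = 36² = 1296)
(N + 1474298)/(S(l(-17, -32), -1062) - 2029660) = (1628176 + 1474298)/(1296 - 2029660) = 3102474/(-2028364) = 3102474*(-1/2028364) = -1551237/1014182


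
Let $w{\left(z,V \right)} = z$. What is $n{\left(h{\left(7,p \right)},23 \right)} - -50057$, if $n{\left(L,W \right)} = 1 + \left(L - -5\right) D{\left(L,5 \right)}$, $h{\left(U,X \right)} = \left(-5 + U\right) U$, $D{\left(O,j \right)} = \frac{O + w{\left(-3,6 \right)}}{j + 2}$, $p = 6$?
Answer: $\frac{350615}{7} \approx 50088.0$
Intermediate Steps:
$D{\left(O,j \right)} = \frac{-3 + O}{2 + j}$ ($D{\left(O,j \right)} = \frac{O - 3}{j + 2} = \frac{-3 + O}{2 + j}$)
$h{\left(U,X \right)} = U \left(-5 + U\right)$
$n{\left(L,W \right)} = 1 + \left(5 + L\right) \left(- \frac{3}{7} + \frac{L}{7}\right)$ ($n{\left(L,W \right)} = 1 + \left(L - -5\right) \frac{-3 + L}{2 + 5} = 1 + \left(L + 5\right) \frac{-3 + L}{7} = 1 + \left(5 + L\right) \frac{-3 + L}{7} = 1 + \left(5 + L\right) \left(- \frac{3}{7} + \frac{L}{7}\right)$)
$n{\left(h{\left(7,p \right)},23 \right)} - -50057 = \left(- \frac{8}{7} + \frac{\left(7 \left(-5 + 7\right)\right)^{2}}{7} + \frac{2 \cdot 7 \left(-5 + 7\right)}{7}\right) - -50057 = \left(- \frac{8}{7} + \frac{\left(7 \cdot 2\right)^{2}}{7} + \frac{2 \cdot 7 \cdot 2}{7}\right) + 50057 = \left(- \frac{8}{7} + \frac{14^{2}}{7} + \frac{2}{7} \cdot 14\right) + 50057 = \left(- \frac{8}{7} + \frac{1}{7} \cdot 196 + 4\right) + 50057 = \left(- \frac{8}{7} + 28 + 4\right) + 50057 = \frac{216}{7} + 50057 = \frac{350615}{7}$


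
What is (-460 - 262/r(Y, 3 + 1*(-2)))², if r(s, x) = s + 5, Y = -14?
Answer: 15038884/81 ≈ 1.8567e+5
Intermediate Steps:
r(s, x) = 5 + s
(-460 - 262/r(Y, 3 + 1*(-2)))² = (-460 - 262/(5 - 14))² = (-460 - 262/(-9))² = (-460 - 262*(-⅑))² = (-460 + 262/9)² = (-3878/9)² = 15038884/81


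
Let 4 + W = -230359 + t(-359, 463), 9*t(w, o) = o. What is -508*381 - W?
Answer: 330872/9 ≈ 36764.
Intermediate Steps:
t(w, o) = o/9
W = -2072804/9 (W = -4 + (-230359 + (1/9)*463) = -4 + (-230359 + 463/9) = -4 - 2072768/9 = -2072804/9 ≈ -2.3031e+5)
-508*381 - W = -508*381 - 1*(-2072804/9) = -193548 + 2072804/9 = 330872/9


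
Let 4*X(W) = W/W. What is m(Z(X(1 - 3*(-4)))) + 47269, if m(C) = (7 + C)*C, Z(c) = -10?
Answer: 47299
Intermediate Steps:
X(W) = ¼ (X(W) = (W/W)/4 = (¼)*1 = ¼)
m(C) = C*(7 + C)
m(Z(X(1 - 3*(-4)))) + 47269 = -10*(7 - 10) + 47269 = -10*(-3) + 47269 = 30 + 47269 = 47299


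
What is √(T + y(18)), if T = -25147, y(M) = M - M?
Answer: I*√25147 ≈ 158.58*I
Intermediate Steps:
y(M) = 0
√(T + y(18)) = √(-25147 + 0) = √(-25147) = I*√25147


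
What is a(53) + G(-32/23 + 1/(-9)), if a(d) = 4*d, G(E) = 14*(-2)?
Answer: 184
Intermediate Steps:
G(E) = -28
a(53) + G(-32/23 + 1/(-9)) = 4*53 - 28 = 212 - 28 = 184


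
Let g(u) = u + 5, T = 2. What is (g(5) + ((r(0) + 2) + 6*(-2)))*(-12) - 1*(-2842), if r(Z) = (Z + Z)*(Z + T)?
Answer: 2842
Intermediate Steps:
r(Z) = 2*Z*(2 + Z) (r(Z) = (Z + Z)*(Z + 2) = (2*Z)*(2 + Z) = 2*Z*(2 + Z))
g(u) = 5 + u
(g(5) + ((r(0) + 2) + 6*(-2)))*(-12) - 1*(-2842) = ((5 + 5) + ((2*0*(2 + 0) + 2) + 6*(-2)))*(-12) - 1*(-2842) = (10 + ((2*0*2 + 2) - 12))*(-12) + 2842 = (10 + ((0 + 2) - 12))*(-12) + 2842 = (10 + (2 - 12))*(-12) + 2842 = (10 - 10)*(-12) + 2842 = 0*(-12) + 2842 = 0 + 2842 = 2842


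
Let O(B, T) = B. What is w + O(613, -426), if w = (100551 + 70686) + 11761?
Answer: 183611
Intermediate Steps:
w = 182998 (w = 171237 + 11761 = 182998)
w + O(613, -426) = 182998 + 613 = 183611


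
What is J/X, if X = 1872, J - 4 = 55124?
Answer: 2297/78 ≈ 29.449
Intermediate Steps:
J = 55128 (J = 4 + 55124 = 55128)
J/X = 55128/1872 = 55128*(1/1872) = 2297/78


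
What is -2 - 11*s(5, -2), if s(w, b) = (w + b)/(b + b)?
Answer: 25/4 ≈ 6.2500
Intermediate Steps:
s(w, b) = (b + w)/(2*b) (s(w, b) = (b + w)/((2*b)) = (b + w)*(1/(2*b)) = (b + w)/(2*b))
-2 - 11*s(5, -2) = -2 - 11*(-2 + 5)/(2*(-2)) = -2 - 11*(-1)*3/(2*2) = -2 - 11*(-¾) = -2 + 33/4 = 25/4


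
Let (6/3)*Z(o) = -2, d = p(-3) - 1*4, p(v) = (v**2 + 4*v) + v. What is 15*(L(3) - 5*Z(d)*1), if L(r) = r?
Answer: 120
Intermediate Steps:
p(v) = v**2 + 5*v
d = -10 (d = -3*(5 - 3) - 1*4 = -3*2 - 4 = -6 - 4 = -10)
Z(o) = -1 (Z(o) = (1/2)*(-2) = -1)
15*(L(3) - 5*Z(d)*1) = 15*(3 - 5*(-1)*1) = 15*(3 + 5*1) = 15*(3 + 5) = 15*8 = 120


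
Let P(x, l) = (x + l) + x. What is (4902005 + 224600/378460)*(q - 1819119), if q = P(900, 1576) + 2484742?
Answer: 62056783323653155/18923 ≈ 3.2794e+12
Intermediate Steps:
P(x, l) = l + 2*x (P(x, l) = (l + x) + x = l + 2*x)
q = 2488118 (q = (1576 + 2*900) + 2484742 = (1576 + 1800) + 2484742 = 3376 + 2484742 = 2488118)
(4902005 + 224600/378460)*(q - 1819119) = (4902005 + 224600/378460)*(2488118 - 1819119) = (4902005 + 224600*(1/378460))*668999 = (4902005 + 11230/18923)*668999 = (92760651845/18923)*668999 = 62056783323653155/18923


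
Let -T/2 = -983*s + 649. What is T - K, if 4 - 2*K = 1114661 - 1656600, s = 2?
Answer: -536675/2 ≈ -2.6834e+5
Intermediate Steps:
T = 2634 (T = -2*(-983*2 + 649) = -2*(-1966 + 649) = -2*(-1317) = 2634)
K = 541943/2 (K = 2 - (1114661 - 1656600)/2 = 2 - ½*(-541939) = 2 + 541939/2 = 541943/2 ≈ 2.7097e+5)
T - K = 2634 - 1*541943/2 = 2634 - 541943/2 = -536675/2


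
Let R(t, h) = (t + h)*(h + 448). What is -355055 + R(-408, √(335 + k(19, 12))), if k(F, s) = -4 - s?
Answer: -537520 + 40*√319 ≈ -5.3681e+5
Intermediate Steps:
R(t, h) = (448 + h)*(h + t) (R(t, h) = (h + t)*(448 + h) = (448 + h)*(h + t))
-355055 + R(-408, √(335 + k(19, 12))) = -355055 + ((√(335 + (-4 - 1*12)))² + 448*√(335 + (-4 - 1*12)) + 448*(-408) + √(335 + (-4 - 1*12))*(-408)) = -355055 + ((√(335 + (-4 - 12)))² + 448*√(335 + (-4 - 12)) - 182784 + √(335 + (-4 - 12))*(-408)) = -355055 + ((√(335 - 16))² + 448*√(335 - 16) - 182784 + √(335 - 16)*(-408)) = -355055 + ((√319)² + 448*√319 - 182784 + √319*(-408)) = -355055 + (319 + 448*√319 - 182784 - 408*√319) = -355055 + (-182465 + 40*√319) = -537520 + 40*√319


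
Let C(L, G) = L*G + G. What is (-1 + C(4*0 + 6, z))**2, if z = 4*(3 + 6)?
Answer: 63001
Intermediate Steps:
z = 36 (z = 4*9 = 36)
C(L, G) = G + G*L (C(L, G) = G*L + G = G + G*L)
(-1 + C(4*0 + 6, z))**2 = (-1 + 36*(1 + (4*0 + 6)))**2 = (-1 + 36*(1 + (0 + 6)))**2 = (-1 + 36*(1 + 6))**2 = (-1 + 36*7)**2 = (-1 + 252)**2 = 251**2 = 63001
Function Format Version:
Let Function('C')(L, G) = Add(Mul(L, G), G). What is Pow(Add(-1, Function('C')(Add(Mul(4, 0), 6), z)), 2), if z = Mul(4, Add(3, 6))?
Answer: 63001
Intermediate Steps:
z = 36 (z = Mul(4, 9) = 36)
Function('C')(L, G) = Add(G, Mul(G, L)) (Function('C')(L, G) = Add(Mul(G, L), G) = Add(G, Mul(G, L)))
Pow(Add(-1, Function('C')(Add(Mul(4, 0), 6), z)), 2) = Pow(Add(-1, Mul(36, Add(1, Add(Mul(4, 0), 6)))), 2) = Pow(Add(-1, Mul(36, Add(1, Add(0, 6)))), 2) = Pow(Add(-1, Mul(36, Add(1, 6))), 2) = Pow(Add(-1, Mul(36, 7)), 2) = Pow(Add(-1, 252), 2) = Pow(251, 2) = 63001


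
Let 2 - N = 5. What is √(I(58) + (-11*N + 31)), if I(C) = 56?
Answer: 2*√30 ≈ 10.954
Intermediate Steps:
N = -3 (N = 2 - 1*5 = 2 - 5 = -3)
√(I(58) + (-11*N + 31)) = √(56 + (-11*(-3) + 31)) = √(56 + (33 + 31)) = √(56 + 64) = √120 = 2*√30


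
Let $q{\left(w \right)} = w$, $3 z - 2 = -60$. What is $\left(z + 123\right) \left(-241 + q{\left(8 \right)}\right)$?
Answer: $- \frac{72463}{3} \approx -24154.0$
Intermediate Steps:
$z = - \frac{58}{3}$ ($z = \frac{2}{3} + \frac{1}{3} \left(-60\right) = \frac{2}{3} - 20 = - \frac{58}{3} \approx -19.333$)
$\left(z + 123\right) \left(-241 + q{\left(8 \right)}\right) = \left(- \frac{58}{3} + 123\right) \left(-241 + 8\right) = \frac{311}{3} \left(-233\right) = - \frac{72463}{3}$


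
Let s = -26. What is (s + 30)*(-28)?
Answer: -112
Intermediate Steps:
(s + 30)*(-28) = (-26 + 30)*(-28) = 4*(-28) = -112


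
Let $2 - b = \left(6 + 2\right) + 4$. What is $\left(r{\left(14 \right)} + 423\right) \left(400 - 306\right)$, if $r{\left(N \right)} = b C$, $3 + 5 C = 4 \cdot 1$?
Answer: $39574$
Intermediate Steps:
$b = -10$ ($b = 2 - \left(\left(6 + 2\right) + 4\right) = 2 - \left(8 + 4\right) = 2 - 12 = -10$)
$C = \frac{1}{5}$ ($C = - \frac{3}{5} + \frac{4 \cdot 1}{5} = - \frac{3}{5} + \frac{1}{5} \cdot 4 = - \frac{3}{5} + \frac{4}{5} = \frac{1}{5} \approx 0.2$)
$r{\left(N \right)} = -2$ ($r{\left(N \right)} = \left(-10\right) \frac{1}{5} = -2$)
$\left(r{\left(14 \right)} + 423\right) \left(400 - 306\right) = \left(-2 + 423\right) \left(400 - 306\right) = 421 \left(400 - 306\right) = 421 \cdot 94 = 39574$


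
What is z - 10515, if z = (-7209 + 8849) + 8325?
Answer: -550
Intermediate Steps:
z = 9965 (z = 1640 + 8325 = 9965)
z - 10515 = 9965 - 10515 = -550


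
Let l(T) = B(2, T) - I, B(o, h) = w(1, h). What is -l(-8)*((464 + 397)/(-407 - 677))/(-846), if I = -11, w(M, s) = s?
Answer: -287/101896 ≈ -0.0028166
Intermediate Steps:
B(o, h) = h
l(T) = 11 + T (l(T) = T - 1*(-11) = T + 11 = 11 + T)
-l(-8)*((464 + 397)/(-407 - 677))/(-846) = -(11 - 8)*((464 + 397)/(-407 - 677))/(-846) = -3*(861/(-1084))*(-1/846) = -3*(861*(-1/1084))*(-1/846) = -3*(-861/1084*(-1/846)) = -3*287/305688 = -1*287/101896 = -287/101896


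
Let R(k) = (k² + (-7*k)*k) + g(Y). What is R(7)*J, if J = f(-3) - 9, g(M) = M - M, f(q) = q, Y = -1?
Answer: 3528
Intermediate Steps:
g(M) = 0
J = -12 (J = -3 - 9 = -12)
R(k) = -6*k² (R(k) = (k² + (-7*k)*k) + 0 = (k² - 7*k²) + 0 = -6*k² + 0 = -6*k²)
R(7)*J = -6*7²*(-12) = -6*49*(-12) = -294*(-12) = 3528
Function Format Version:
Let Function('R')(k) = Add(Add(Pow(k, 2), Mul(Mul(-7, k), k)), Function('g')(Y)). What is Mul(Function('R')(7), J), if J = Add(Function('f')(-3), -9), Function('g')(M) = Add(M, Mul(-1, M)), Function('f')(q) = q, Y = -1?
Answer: 3528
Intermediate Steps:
Function('g')(M) = 0
J = -12 (J = Add(-3, -9) = -12)
Function('R')(k) = Mul(-6, Pow(k, 2)) (Function('R')(k) = Add(Add(Pow(k, 2), Mul(Mul(-7, k), k)), 0) = Add(Add(Pow(k, 2), Mul(-7, Pow(k, 2))), 0) = Add(Mul(-6, Pow(k, 2)), 0) = Mul(-6, Pow(k, 2)))
Mul(Function('R')(7), J) = Mul(Mul(-6, Pow(7, 2)), -12) = Mul(Mul(-6, 49), -12) = Mul(-294, -12) = 3528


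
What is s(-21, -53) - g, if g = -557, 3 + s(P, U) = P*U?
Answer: 1667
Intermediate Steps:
s(P, U) = -3 + P*U
s(-21, -53) - g = (-3 - 21*(-53)) - 1*(-557) = (-3 + 1113) + 557 = 1110 + 557 = 1667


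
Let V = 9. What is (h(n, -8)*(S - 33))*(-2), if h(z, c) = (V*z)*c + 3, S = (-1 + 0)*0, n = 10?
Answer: -47322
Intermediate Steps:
S = 0 (S = -1*0 = 0)
h(z, c) = 3 + 9*c*z (h(z, c) = (9*z)*c + 3 = 9*c*z + 3 = 3 + 9*c*z)
(h(n, -8)*(S - 33))*(-2) = ((3 + 9*(-8)*10)*(0 - 33))*(-2) = ((3 - 720)*(-33))*(-2) = -717*(-33)*(-2) = 23661*(-2) = -47322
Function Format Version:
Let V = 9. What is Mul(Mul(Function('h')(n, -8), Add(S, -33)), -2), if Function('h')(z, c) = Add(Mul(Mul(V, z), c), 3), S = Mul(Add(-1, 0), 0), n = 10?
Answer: -47322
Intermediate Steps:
S = 0 (S = Mul(-1, 0) = 0)
Function('h')(z, c) = Add(3, Mul(9, c, z)) (Function('h')(z, c) = Add(Mul(Mul(9, z), c), 3) = Add(Mul(9, c, z), 3) = Add(3, Mul(9, c, z)))
Mul(Mul(Function('h')(n, -8), Add(S, -33)), -2) = Mul(Mul(Add(3, Mul(9, -8, 10)), Add(0, -33)), -2) = Mul(Mul(Add(3, -720), -33), -2) = Mul(Mul(-717, -33), -2) = Mul(23661, -2) = -47322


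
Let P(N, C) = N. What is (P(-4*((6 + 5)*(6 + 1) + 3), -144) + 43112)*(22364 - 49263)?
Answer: -1151062008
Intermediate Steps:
(P(-4*((6 + 5)*(6 + 1) + 3), -144) + 43112)*(22364 - 49263) = (-4*((6 + 5)*(6 + 1) + 3) + 43112)*(22364 - 49263) = (-4*(11*7 + 3) + 43112)*(-26899) = (-4*(77 + 3) + 43112)*(-26899) = (-4*80 + 43112)*(-26899) = (-320 + 43112)*(-26899) = 42792*(-26899) = -1151062008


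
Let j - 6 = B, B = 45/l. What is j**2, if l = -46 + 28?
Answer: 49/4 ≈ 12.250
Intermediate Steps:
l = -18
B = -5/2 (B = 45/(-18) = 45*(-1/18) = -5/2 ≈ -2.5000)
j = 7/2 (j = 6 - 5/2 = 7/2 ≈ 3.5000)
j**2 = (7/2)**2 = 49/4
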